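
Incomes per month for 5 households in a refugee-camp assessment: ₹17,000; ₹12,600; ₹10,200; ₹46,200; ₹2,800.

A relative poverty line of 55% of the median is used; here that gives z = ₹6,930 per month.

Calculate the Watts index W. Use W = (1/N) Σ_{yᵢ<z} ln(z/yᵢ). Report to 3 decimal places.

0.181

Poor units: ₹2,800 (q = 1 of N = 5).
ln(z/y) terms: ln(6930/2800) = 0.9062.
W = 0.906240 / 5 = 0.181.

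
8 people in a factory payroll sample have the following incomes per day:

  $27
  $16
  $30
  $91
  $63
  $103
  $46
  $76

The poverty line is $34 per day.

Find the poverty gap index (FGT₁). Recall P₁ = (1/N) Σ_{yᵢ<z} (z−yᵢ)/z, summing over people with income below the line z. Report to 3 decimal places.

0.107

Below z: $16, $27, $30 (q = 3 of N = 8).
Shortfall ratios: (34−16)/34 = 0.5294; (34−27)/34 = 0.2059; (34−30)/34 = 0.1176.
Σ = 0.852941. Dividing by the full population N = 8 gives P₁ = 0.107.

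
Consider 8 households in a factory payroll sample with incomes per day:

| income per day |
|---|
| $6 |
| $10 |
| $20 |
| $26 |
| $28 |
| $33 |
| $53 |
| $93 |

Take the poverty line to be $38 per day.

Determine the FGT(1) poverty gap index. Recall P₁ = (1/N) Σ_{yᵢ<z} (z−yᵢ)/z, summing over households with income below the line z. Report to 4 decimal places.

0.3454

Below z: $6, $10, $20, $26, $28, $33 (q = 6 of N = 8).
Relative gaps: (38−6)/38 = 0.8421; (38−10)/38 = 0.7368; (38−20)/38 = 0.4737; (38−26)/38 = 0.3158; (38−28)/38 = 0.2632; (38−33)/38 = 0.1316.
Σ = 2.763158. Dividing by the full population N = 8 gives P₁ = 0.3454.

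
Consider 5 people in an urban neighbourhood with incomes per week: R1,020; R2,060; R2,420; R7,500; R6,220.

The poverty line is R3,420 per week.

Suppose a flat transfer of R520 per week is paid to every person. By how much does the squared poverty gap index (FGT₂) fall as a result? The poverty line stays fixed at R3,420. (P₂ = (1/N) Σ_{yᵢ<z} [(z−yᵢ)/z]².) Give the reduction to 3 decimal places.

Before: below the line — R1,020, R2,060, R2,420; squared poverty gap index (FGT₂) = 0.14722.
After the R520 transfer: below the line — R1,540, R2,580, R2,940; squared poverty gap index (FGT₂) = 0.07644.
Reduction = 0.14722 − 0.07644 = 0.071.

0.071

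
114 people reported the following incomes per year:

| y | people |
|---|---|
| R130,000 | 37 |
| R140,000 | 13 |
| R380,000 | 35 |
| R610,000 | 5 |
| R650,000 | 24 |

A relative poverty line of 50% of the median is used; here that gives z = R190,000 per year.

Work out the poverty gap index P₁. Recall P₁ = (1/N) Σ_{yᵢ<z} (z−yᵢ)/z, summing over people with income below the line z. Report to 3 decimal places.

0.133

Below z: 37×R130,000, 13×R140,000 (q = 50 of N = 114).
Normalized shortfalls: (190000−130000)/190000 = 0.3158 (×37); (190000−140000)/190000 = 0.2632 (×13).
Σ = 15.105263. Dividing by the full population N = 114 gives P₁ = 0.133.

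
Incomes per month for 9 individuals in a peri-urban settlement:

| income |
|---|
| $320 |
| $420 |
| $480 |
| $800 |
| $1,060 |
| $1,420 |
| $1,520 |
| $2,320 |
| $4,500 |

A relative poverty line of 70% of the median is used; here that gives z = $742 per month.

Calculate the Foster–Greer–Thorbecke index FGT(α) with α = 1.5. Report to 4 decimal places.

Poor units: $320, $420, $480 (q = 3 of N = 9).
Relative gaps: (742−320)/742 = 0.5687; (742−420)/742 = 0.4340; (742−480)/742 = 0.3531.
Raised to α = 1.5: 0.42891; 0.28588; 0.20982.
Sum = 0.924602; FGT(1.5) = 0.924602 / 9 = 0.1027.

0.1027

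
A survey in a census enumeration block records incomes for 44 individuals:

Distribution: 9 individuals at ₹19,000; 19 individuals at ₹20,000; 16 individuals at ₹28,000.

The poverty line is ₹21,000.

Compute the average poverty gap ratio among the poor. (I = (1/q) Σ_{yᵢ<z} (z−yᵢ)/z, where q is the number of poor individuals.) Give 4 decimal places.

Below the line: 9×₹19,000, 19×₹20,000 (q = 28 of N = 44).
Shortfall ratios (z−y)/z: 0.0952 (×9), 0.0476 (×19); sum = 1.761905.
I averages over the q = 28 poor units only: 1.761905 / 28 = 0.0629.

0.0629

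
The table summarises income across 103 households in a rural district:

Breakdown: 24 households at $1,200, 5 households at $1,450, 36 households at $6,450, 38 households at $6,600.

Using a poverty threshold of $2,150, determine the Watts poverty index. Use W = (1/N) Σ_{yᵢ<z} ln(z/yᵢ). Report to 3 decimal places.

0.155

Incomes under z: 24×$1,200, 5×$1,450 (q = 29 of N = 103).
Log gaps: ln(2150/1200) = 0.5831 (×24); ln(2150/1450) = 0.3939 (×5).
W = 15.965032 / 103 = 0.155.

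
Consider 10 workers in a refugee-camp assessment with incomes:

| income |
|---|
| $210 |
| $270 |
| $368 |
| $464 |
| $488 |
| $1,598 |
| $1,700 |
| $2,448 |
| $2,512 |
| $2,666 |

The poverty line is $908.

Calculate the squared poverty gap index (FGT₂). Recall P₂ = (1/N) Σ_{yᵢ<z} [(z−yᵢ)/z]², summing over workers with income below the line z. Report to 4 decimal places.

0.1891

Below the line: $210, $270, $368, $464, $488 (q = 5 of N = 10).
Shortfall ratios: (908−210)/908 = 0.7687; (908−270)/908 = 0.7026; (908−368)/908 = 0.5947; (908−464)/908 = 0.4890; (908−488)/908 = 0.4626.
Squared: 0.5909; 0.4937; 0.3537; 0.2391; 0.2140.
Sum = 1.891391; P₂ = 1.891391 / 10 = 0.1891.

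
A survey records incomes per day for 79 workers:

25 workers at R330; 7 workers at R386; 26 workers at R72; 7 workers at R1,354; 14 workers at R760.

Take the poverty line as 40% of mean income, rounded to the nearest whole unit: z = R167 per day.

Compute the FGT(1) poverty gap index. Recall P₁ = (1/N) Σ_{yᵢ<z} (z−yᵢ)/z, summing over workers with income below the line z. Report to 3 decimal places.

Below z: 26×R72 (q = 26 of N = 79).
Gap ratios (z−y)/z: (167−72)/167 = 0.5689 (×26).
Sum of shortfalls = 14.790419; P₁ averages over all N: 14.790419 / 79 = 0.187.

0.187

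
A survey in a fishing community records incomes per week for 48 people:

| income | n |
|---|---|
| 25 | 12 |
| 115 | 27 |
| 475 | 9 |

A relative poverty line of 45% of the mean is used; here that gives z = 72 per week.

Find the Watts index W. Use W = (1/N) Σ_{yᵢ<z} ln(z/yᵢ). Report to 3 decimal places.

0.264

Incomes under z: 12×25 (q = 12 of N = 48).
Log shortfalls: ln(72/25) = 1.0578 (×12).
W = 12.693484 / 48 = 0.264.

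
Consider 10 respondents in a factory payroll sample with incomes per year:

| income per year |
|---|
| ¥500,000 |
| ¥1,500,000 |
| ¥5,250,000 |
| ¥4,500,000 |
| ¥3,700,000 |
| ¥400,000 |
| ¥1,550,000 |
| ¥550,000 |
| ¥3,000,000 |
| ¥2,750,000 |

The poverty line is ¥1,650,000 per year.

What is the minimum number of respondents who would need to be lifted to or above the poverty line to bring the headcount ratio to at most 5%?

5

5 of the 10 respondents are poor, so H = 5/10 = 0.500.
A headcount ratio of at most 5% allows at most ⌊0.05 × 10⌋ = 0 poor respondents.
So at least 5 − 0 = 5 must be lifted.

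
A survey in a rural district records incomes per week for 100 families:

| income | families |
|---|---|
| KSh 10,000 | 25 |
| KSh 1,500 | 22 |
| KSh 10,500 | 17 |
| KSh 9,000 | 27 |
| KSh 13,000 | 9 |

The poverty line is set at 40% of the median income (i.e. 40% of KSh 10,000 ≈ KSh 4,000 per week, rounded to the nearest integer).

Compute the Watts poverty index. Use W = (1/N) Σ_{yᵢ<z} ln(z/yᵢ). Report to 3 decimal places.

Below the line: 22×KSh 1,500 (q = 22 of N = 100).
Log shortfalls: ln(4000/1500) = 0.9808 (×22).
W = 21.578244 / 100 = 0.216.

0.216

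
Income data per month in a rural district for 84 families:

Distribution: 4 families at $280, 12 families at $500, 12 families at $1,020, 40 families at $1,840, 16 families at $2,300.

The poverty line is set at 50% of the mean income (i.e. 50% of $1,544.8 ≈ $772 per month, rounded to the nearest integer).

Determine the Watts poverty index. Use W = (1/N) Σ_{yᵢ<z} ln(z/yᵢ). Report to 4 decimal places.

Below the line: 4×$280, 12×$500 (q = 16 of N = 84).
Log shortfalls: ln(772/280) = 1.0142 (×4); ln(772/500) = 0.4344 (×12).
W = 9.269297 / 84 = 0.1103.

0.1103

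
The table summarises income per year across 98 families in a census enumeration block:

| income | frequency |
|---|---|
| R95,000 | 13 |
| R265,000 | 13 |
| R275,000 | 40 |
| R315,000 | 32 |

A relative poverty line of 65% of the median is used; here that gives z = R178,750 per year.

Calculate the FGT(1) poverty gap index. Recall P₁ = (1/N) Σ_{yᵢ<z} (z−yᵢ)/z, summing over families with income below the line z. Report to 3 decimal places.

Below the line: 13×R95,000 (q = 13 of N = 98).
Relative gaps: (178750−95000)/178750 = 0.4685 (×13).
Sum of shortfalls = 6.090909; P₁ averages over all N: 6.090909 / 98 = 0.062.

0.062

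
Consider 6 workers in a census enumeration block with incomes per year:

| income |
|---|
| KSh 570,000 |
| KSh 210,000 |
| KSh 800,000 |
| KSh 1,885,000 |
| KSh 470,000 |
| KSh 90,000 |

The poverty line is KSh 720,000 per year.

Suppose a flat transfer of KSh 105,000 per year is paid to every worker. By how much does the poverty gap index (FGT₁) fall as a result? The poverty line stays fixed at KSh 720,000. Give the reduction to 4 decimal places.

Before: below the line — KSh 90,000, KSh 210,000, KSh 470,000, KSh 570,000; poverty gap index (FGT₁) = 0.356481.
After the KSh 105,000 transfer: below the line — KSh 195,000, KSh 315,000, KSh 575,000, KSh 675,000; poverty gap index (FGT₁) = 0.259259.
Reduction = 0.356481 − 0.259259 = 0.0972.

0.0972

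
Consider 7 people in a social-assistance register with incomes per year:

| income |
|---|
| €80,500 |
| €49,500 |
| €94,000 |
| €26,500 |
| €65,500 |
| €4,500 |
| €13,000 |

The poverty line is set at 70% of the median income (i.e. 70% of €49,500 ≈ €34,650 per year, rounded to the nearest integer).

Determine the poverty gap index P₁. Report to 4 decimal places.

Below the line: €4,500, €13,000, €26,500 (q = 3 of N = 7).
Shortfall ratios: (34650−4500)/34650 = 0.8701; (34650−13000)/34650 = 0.6248; (34650−26500)/34650 = 0.2352.
Sum of shortfalls = 1.730159; P₁ averages over all N: 1.730159 / 7 = 0.2472.

0.2472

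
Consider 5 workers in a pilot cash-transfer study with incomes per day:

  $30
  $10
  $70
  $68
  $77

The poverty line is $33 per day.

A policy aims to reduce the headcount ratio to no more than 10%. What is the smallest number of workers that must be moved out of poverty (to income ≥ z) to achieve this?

2

Currently q = 2 of N = 5 are below the line (H = 0.400).
A headcount ratio of at most 10% allows at most ⌊0.10 × 5⌋ = 0 poor workers.
So at least 2 − 0 = 2 must be lifted.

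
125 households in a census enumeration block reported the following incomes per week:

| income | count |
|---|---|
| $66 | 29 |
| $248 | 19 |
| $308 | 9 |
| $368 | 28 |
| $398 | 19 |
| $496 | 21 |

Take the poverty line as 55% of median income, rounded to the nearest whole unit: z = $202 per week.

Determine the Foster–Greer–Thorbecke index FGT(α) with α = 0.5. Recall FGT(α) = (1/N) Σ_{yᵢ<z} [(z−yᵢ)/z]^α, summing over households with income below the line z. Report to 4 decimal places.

0.1904

Incomes under z: 29×$66 (q = 29 of N = 125).
Shortfall ratios: (202−66)/202 = 0.6733 (×29).
Raised to α = 0.5: 0.82053 (×29).
Sum = 23.795332; FGT(0.5) = 23.795332 / 125 = 0.1904.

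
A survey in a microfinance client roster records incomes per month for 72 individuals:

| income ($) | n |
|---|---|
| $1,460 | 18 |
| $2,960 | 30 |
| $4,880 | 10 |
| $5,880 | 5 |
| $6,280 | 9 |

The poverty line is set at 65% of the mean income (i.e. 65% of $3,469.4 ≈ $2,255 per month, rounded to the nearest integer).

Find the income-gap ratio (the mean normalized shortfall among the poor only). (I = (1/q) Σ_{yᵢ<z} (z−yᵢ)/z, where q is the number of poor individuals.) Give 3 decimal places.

Poor units: 18×$1,460 (q = 18 of N = 72).
Relative gaps: 0.3525 (×18); sum = 6.345898.
The income-gap ratio divides by q (the poor only): 6.345898 / 18 = 0.353.

0.353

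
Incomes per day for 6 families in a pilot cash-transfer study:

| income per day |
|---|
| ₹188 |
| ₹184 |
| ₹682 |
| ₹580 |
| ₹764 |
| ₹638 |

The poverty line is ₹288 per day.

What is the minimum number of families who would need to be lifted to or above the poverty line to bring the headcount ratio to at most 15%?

Currently q = 2 of N = 6 are below the line (H = 0.333).
A headcount ratio of at most 15% allows at most ⌊0.15 × 6⌋ = 0 poor families.
So at least 2 − 0 = 2 must be lifted.

2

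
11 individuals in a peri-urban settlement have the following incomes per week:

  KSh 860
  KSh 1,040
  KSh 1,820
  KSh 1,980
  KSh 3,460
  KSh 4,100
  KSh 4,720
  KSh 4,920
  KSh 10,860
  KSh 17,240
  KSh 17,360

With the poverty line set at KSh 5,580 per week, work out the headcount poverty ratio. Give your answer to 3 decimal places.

0.727

8 of the 11 individuals have income below KSh 5,580.
H = 8/11 = 0.727.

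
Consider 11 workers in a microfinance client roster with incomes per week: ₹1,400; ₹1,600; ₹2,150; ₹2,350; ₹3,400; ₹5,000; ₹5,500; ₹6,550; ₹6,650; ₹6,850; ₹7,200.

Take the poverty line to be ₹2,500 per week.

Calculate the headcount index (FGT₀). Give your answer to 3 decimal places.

0.364

4 of the 11 workers have income below ₹2,500.
H = 4/11 = 0.364.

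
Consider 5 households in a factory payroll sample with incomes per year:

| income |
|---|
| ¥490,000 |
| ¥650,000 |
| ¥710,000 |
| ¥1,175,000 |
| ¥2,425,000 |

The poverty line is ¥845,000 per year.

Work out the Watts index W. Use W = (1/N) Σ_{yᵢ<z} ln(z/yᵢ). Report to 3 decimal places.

Incomes under z: ¥490,000, ¥650,000, ¥710,000 (q = 3 of N = 5).
ln(z/y) terms: ln(845000/490000) = 0.5449; ln(845000/650000) = 0.2624; ln(845000/710000) = 0.1741.
W = 0.981367 / 5 = 0.196.

0.196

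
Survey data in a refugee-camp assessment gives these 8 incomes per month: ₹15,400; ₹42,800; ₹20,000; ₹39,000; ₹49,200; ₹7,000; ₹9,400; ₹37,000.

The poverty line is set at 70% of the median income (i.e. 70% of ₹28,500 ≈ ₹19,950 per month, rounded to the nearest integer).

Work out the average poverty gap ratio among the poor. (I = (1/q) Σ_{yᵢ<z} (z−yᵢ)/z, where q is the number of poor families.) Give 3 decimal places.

Incomes under z: ₹7,000, ₹9,400, ₹15,400 (q = 3 of N = 8).
Relative gaps: 0.6491, 0.5288, 0.2281; sum = 1.406015.
The income-gap ratio divides by q (the poor only): 1.406015 / 3 = 0.469.

0.469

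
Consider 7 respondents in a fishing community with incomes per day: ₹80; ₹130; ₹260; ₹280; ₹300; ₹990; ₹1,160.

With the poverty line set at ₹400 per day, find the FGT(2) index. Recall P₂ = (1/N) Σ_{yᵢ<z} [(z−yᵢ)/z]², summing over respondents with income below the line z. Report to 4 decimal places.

Below z: ₹80, ₹130, ₹260, ₹280, ₹300 (q = 5 of N = 7).
Gap ratios (z−y)/z: (400−80)/400 = 0.8000; (400−130)/400 = 0.6750; (400−260)/400 = 0.3500; (400−280)/400 = 0.3000; (400−300)/400 = 0.2500.
Squared: 0.6400; 0.4556; 0.1225; 0.0900; 0.0625.
Sum = 1.370625; P₂ = 1.370625 / 7 = 0.1958.

0.1958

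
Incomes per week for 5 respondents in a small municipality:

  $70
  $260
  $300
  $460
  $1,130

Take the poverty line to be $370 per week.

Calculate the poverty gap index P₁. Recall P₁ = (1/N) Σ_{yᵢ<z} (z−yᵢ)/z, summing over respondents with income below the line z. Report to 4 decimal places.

Poor units: $70, $260, $300 (q = 3 of N = 5).
Relative gaps: (370−70)/370 = 0.8108; (370−260)/370 = 0.2973; (370−300)/370 = 0.1892.
Σ = 1.297297. Dividing by the full population N = 5 gives P₁ = 0.2595.

0.2595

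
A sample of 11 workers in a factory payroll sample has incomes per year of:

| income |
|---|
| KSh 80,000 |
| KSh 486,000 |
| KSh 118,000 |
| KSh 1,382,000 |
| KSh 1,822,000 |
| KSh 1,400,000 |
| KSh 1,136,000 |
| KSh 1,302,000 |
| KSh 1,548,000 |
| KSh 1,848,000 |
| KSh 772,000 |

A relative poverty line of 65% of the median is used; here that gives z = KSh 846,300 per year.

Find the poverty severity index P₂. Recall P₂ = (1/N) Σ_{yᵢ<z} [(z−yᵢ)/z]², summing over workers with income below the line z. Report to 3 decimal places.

0.159

Poor units: KSh 80,000, KSh 118,000, KSh 486,000, KSh 772,000 (q = 4 of N = 11).
Shortfall ratios: (846300−80000)/846300 = 0.9055; (846300−118000)/846300 = 0.8606; (846300−486000)/846300 = 0.4257; (846300−772000)/846300 = 0.0878.
Squared: 0.8199; 0.7406; 0.1813; 0.0077.
Sum = 1.749416; P₂ = 1.749416 / 11 = 0.159.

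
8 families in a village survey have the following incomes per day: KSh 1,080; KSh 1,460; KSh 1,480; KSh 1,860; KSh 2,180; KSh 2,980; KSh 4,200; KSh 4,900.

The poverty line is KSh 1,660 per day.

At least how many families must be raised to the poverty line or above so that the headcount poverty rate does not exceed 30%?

1

3 of the 8 families are poor, so H = 3/8 = 0.375.
A headcount ratio of at most 30% allows at most ⌊0.30 × 8⌋ = 2 poor families.
So at least 3 − 2 = 1 must be lifted.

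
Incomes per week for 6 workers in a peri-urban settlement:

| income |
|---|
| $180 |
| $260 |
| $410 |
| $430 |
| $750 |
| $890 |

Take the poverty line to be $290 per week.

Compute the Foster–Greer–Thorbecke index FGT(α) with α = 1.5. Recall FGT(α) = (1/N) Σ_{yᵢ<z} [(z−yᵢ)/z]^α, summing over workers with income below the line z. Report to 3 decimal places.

0.044

Below z: $180, $260 (q = 2 of N = 6).
Gap ratios (z−y)/z: (290−180)/290 = 0.3793; (290−260)/290 = 0.1034.
Raised to α = 1.5: 0.23361; 0.03327.
Sum = 0.266883; FGT(1.5) = 0.266883 / 6 = 0.044.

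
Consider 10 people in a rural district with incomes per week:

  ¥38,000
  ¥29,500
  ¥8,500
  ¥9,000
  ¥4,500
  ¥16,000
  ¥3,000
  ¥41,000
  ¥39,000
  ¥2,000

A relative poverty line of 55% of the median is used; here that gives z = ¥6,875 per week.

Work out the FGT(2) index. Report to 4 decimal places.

Poor units: ¥2,000, ¥3,000, ¥4,500 (q = 3 of N = 10).
Normalized shortfalls: (6875−2000)/6875 = 0.7091; (6875−3000)/6875 = 0.5636; (6875−4500)/6875 = 0.3455.
Squared: 0.5028; 0.3177; 0.1193.
Sum = 0.939835; P₂ = 0.939835 / 10 = 0.0940.

0.0940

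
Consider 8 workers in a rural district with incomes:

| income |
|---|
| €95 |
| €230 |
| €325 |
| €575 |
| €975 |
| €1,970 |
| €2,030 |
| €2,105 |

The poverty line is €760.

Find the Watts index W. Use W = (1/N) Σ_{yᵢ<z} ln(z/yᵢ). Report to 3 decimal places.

Below the line: €95, €230, €325, €575 (q = 4 of N = 8).
Log gaps: ln(760/95) = 2.0794; ln(760/230) = 1.1952; ln(760/325) = 0.8495; ln(760/575) = 0.2789.
W = 4.403122 / 8 = 0.550.

0.550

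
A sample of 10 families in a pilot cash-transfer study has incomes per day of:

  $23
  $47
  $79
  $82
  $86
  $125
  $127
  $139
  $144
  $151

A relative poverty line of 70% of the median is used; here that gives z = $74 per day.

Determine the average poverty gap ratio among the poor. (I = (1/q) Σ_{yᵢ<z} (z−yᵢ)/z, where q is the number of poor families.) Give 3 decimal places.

0.527

Incomes under z: $23, $47 (q = 2 of N = 10).
Shortfall ratios (z−y)/z: 0.6892, 0.3649; sum = 1.054054.
The income-gap ratio divides by q (the poor only): 1.054054 / 2 = 0.527.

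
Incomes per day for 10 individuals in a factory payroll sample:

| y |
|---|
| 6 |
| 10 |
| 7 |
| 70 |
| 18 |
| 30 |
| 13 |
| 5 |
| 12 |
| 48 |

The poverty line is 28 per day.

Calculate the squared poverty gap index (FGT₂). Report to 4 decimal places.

Incomes under z: 5, 6, 7, 10, 12, 13, 18 (q = 7 of N = 10).
Shortfall ratios: (28−5)/28 = 0.8214; (28−6)/28 = 0.7857; (28−7)/28 = 0.7500; (28−10)/28 = 0.6429; (28−12)/28 = 0.5714; (28−13)/28 = 0.5357; (28−18)/28 = 0.3571.
Squared: 0.6747; 0.6173; 0.5625; 0.4133; 0.3265; 0.2870; 0.1276.
Sum = 3.008929; P₂ = 3.008929 / 10 = 0.3009.

0.3009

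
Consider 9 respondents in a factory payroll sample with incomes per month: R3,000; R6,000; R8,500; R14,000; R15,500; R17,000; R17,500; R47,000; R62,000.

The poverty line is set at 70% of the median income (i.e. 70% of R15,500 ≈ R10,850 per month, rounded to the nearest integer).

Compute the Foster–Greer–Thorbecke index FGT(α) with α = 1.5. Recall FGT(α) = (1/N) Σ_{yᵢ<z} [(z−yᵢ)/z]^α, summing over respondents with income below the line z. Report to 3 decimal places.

0.113

Below the line: R3,000, R6,000, R8,500 (q = 3 of N = 9).
Gap ratios (z−y)/z: (10850−3000)/10850 = 0.7235; (10850−6000)/10850 = 0.4470; (10850−8500)/10850 = 0.2166.
Raised to α = 1.5: 0.61540; 0.29886; 0.10080.
Sum = 1.015063; FGT(1.5) = 1.015063 / 9 = 0.113.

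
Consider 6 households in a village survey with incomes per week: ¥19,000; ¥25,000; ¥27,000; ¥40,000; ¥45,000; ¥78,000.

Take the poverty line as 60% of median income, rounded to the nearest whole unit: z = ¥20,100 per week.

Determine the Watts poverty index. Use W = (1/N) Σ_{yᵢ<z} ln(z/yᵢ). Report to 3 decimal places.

0.009

Below z: ¥19,000 (q = 1 of N = 6).
ln(z/y) terms: ln(20100/19000) = 0.0563.
W = 0.056281 / 6 = 0.009.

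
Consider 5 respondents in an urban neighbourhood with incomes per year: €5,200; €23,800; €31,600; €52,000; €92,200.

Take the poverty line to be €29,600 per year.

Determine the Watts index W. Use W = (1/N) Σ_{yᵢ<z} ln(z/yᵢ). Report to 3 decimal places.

0.391

Poor units: €5,200, €23,800 (q = 2 of N = 5).
Log shortfalls: ln(29600/5200) = 1.7391; ln(29600/23800) = 0.2181.
W = 1.957205 / 5 = 0.391.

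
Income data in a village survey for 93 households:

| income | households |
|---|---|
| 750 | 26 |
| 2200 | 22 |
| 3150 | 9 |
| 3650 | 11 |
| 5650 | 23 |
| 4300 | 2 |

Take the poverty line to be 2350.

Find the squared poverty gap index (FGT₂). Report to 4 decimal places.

0.1306

Below the line: 26×750, 22×2200 (q = 48 of N = 93).
Relative gaps: (2350−750)/2350 = 0.6809 (×26); (2350−2200)/2350 = 0.0638 (×22).
Squared: 0.4636 (×26); 0.0041 (×22).
Sum = 12.142146; P₂ = 12.142146 / 93 = 0.1306.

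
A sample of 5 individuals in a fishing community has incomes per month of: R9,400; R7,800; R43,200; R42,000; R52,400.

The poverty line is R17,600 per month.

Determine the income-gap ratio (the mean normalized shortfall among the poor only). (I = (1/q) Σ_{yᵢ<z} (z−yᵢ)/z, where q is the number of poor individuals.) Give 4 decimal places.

0.5114

Below z: R7,800, R9,400 (q = 2 of N = 5).
Relative gaps: 0.5568, 0.4659; sum = 1.022727.
I averages over the q = 2 poor units only: 1.022727 / 2 = 0.5114.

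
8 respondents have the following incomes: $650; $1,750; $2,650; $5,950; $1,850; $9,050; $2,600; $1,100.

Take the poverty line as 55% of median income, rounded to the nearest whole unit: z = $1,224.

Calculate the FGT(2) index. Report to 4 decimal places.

0.0288

Incomes under z: $650, $1,100 (q = 2 of N = 8).
Relative gaps: (1224−650)/1224 = 0.4690; (1224−1100)/1224 = 0.1013.
Squared: 0.2199; 0.0103.
Sum = 0.230181; P₂ = 0.230181 / 8 = 0.0288.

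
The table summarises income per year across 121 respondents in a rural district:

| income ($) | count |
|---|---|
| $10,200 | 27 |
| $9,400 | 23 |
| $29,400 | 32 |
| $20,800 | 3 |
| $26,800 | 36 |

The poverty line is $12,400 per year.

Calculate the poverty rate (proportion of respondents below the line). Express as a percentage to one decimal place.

50 of the 121 respondents have income below $12,400.
H = 50/121 = 41.3%.

41.3%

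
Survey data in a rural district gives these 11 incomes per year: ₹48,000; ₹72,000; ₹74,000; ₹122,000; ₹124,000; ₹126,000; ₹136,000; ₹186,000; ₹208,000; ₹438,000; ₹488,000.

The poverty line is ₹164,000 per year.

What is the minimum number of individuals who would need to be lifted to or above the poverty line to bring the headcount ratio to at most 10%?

6

Currently q = 7 of N = 11 are below the line (H = 0.636).
A headcount ratio of at most 10% allows at most ⌊0.10 × 11⌋ = 1 poor individuals.
So at least 7 − 1 = 6 must be lifted.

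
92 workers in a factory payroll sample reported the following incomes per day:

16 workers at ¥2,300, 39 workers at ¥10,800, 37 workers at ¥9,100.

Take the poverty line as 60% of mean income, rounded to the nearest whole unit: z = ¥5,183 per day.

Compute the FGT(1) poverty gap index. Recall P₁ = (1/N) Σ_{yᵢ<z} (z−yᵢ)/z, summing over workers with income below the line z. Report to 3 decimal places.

0.097

Below z: 16×¥2,300 (q = 16 of N = 92).
Relative gaps: (5183−2300)/5183 = 0.5562 (×16).
Σ = 8.899865. Dividing by the full population N = 92 gives P₁ = 0.097.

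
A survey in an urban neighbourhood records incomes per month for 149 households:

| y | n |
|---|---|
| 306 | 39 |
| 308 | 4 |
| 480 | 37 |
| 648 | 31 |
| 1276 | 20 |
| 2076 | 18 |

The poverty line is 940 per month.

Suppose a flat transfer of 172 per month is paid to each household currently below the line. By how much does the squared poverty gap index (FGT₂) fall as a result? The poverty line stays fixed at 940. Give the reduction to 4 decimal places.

0.1144

Before: below the line — 39×306, 4×308, 37×480, 31×648; squared poverty gap index (FGT₂) = 0.210748.
After the 172 transfer: below the line — 39×478, 4×480, 37×652, 31×820; squared poverty gap index (FGT₂) = 0.096357.
Reduction = 0.210748 − 0.096357 = 0.1144.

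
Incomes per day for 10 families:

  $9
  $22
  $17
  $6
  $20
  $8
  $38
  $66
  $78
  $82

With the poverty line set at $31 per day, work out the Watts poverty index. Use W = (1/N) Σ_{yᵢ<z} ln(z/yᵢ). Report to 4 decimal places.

Incomes under z: $6, $8, $9, $17, $20, $22 (q = 6 of N = 10).
ln(z/y) terms: ln(31/6) = 1.6422; ln(31/8) = 1.3545; ln(31/9) = 1.2368; ln(31/17) = 0.6008; ln(31/20) = 0.4383; ln(31/22) = 0.3429.
W = 5.615510 / 10 = 0.5616.

0.5616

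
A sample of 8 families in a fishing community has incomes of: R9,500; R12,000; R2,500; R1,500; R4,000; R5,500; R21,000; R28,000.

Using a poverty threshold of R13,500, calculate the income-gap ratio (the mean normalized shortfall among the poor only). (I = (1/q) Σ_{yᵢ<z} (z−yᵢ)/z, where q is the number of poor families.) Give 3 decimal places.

Below z: R1,500, R2,500, R4,000, R5,500, R9,500, R12,000 (q = 6 of N = 8).
Relative gaps: 0.8889, 0.8148, 0.7037, 0.5926, 0.2963, 0.1111; sum = 3.407407.
The income-gap ratio divides by q (the poor only): 3.407407 / 6 = 0.568.

0.568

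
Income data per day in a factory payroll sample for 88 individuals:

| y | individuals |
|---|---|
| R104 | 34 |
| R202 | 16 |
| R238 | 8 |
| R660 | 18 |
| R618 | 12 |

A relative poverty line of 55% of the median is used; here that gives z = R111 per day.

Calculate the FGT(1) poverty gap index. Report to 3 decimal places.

0.024

Below the line: 34×R104 (q = 34 of N = 88).
Normalized shortfalls: (111−104)/111 = 0.0631 (×34).
Σ = 2.144144. Dividing by the full population N = 88 gives P₁ = 0.024.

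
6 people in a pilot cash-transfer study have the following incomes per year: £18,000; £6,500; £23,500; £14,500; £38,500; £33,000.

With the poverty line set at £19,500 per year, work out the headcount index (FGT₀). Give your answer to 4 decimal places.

0.5000

3 of the 6 people have income below £19,500.
H = 3/6 = 0.5000.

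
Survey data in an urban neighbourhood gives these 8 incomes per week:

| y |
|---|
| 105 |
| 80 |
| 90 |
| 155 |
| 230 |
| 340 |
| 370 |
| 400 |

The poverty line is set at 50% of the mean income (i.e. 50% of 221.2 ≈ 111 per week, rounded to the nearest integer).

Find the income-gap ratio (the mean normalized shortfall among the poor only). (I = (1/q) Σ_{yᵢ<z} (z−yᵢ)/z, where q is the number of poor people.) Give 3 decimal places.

0.174

Incomes under z: 80, 90, 105 (q = 3 of N = 8).
Relative gaps: 0.2793, 0.1892, 0.0541; sum = 0.522523.
The income-gap ratio divides by q (the poor only): 0.522523 / 3 = 0.174.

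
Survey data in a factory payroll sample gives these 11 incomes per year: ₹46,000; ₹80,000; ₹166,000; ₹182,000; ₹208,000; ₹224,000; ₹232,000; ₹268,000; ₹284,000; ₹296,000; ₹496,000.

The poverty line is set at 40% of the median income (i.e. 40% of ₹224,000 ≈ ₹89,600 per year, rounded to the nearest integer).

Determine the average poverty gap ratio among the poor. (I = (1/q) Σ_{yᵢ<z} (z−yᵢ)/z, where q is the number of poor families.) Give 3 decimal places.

0.297

Below z: ₹46,000, ₹80,000 (q = 2 of N = 11).
Shortfall ratios (z−y)/z: 0.4866, 0.1071; sum = 0.593750.
I averages over the q = 2 poor units only: 0.593750 / 2 = 0.297.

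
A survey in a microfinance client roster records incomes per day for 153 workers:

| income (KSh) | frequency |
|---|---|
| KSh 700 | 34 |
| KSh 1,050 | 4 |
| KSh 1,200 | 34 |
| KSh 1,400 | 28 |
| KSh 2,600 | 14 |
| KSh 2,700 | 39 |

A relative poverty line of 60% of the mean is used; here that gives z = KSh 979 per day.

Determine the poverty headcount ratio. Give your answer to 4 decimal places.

0.2222

34 of the 153 workers have income below KSh 979.
H = 34/153 = 0.2222.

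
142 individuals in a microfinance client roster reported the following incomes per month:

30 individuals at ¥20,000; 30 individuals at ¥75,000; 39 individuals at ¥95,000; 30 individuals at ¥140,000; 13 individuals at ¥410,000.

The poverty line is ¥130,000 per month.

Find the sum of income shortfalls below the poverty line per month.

¥6,315,000

Poor units: 30×¥20,000, 30×¥75,000, 39×¥95,000 (q = 99 of N = 142).
Individual gaps: 30×(130000−20000) = 3300000; 30×(130000−75000) = 1650000; 39×(130000−95000) = 1365000.
Aggregate gap = ¥6,315,000.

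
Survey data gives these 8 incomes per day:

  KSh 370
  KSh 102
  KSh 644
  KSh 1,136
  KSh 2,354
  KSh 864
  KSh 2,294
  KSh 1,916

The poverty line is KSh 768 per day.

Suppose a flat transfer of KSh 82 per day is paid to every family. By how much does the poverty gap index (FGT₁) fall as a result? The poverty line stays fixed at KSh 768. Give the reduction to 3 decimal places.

Before: below the line — KSh 102, KSh 370, KSh 644; poverty gap index (FGT₁) = 0.19336.
After the KSh 82 transfer: below the line — KSh 184, KSh 452, KSh 726; poverty gap index (FGT₁) = 0.15332.
Reduction = 0.19336 − 0.15332 = 0.040.

0.040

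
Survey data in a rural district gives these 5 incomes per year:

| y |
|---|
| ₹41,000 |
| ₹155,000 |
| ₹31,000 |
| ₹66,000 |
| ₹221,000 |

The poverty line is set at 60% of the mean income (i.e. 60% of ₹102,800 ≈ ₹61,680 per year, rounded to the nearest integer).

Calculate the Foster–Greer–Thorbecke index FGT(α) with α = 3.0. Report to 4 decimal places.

0.0322

Incomes under z: ₹31,000, ₹41,000 (q = 2 of N = 5).
Shortfall ratios: (61680−31000)/61680 = 0.4974; (61680−41000)/61680 = 0.3353.
Raised to α = 3.0: 0.12306; 0.03769.
Sum = 0.160754; FGT(3.0) = 0.160754 / 5 = 0.0322.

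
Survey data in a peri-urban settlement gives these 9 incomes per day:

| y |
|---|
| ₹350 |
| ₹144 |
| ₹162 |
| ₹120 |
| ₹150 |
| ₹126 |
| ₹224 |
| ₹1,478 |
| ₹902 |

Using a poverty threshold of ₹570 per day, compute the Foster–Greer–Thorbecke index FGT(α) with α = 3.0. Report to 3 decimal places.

Poor units: ₹120, ₹126, ₹144, ₹150, ₹162, ₹224, ₹350 (q = 7 of N = 9).
Shortfall ratios: (570−120)/570 = 0.7895; (570−126)/570 = 0.7789; (570−144)/570 = 0.7474; (570−150)/570 = 0.7368; (570−162)/570 = 0.7158; (570−224)/570 = 0.6070; (570−350)/570 = 0.3860.
Raised to α = 3.0: 0.49205; 0.47263; 0.41745; 0.40006; 0.36674; 0.22367; 0.05750.
Sum = 2.430098; FGT(3.0) = 2.430098 / 9 = 0.270.

0.270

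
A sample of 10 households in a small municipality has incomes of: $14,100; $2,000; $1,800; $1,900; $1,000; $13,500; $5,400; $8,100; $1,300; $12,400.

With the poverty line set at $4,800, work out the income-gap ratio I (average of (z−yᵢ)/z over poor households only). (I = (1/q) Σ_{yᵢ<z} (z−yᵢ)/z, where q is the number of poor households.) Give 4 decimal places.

Below the line: $1,000, $1,300, $1,800, $1,900, $2,000 (q = 5 of N = 10).
Shortfall ratios (z−y)/z: 0.7917, 0.7292, 0.6250, 0.6042, 0.5833; sum = 3.333333.
The income-gap ratio divides by q (the poor only): 3.333333 / 5 = 0.6667.

0.6667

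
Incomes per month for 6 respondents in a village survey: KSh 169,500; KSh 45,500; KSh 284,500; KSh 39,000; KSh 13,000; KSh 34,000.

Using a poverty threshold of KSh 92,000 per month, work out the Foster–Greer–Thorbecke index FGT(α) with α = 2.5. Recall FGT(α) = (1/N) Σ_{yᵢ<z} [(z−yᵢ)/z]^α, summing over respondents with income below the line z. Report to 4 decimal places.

0.2387

Below the line: KSh 13,000, KSh 34,000, KSh 39,000, KSh 45,500 (q = 4 of N = 6).
Gap ratios (z−y)/z: (92000−13000)/92000 = 0.8587; (92000−34000)/92000 = 0.6304; (92000−39000)/92000 = 0.5761; (92000−45500)/92000 = 0.5054.
Raised to α = 2.5: 0.68328; 0.31557; 0.25190; 0.18162.
Sum = 1.432368; FGT(2.5) = 1.432368 / 6 = 0.2387.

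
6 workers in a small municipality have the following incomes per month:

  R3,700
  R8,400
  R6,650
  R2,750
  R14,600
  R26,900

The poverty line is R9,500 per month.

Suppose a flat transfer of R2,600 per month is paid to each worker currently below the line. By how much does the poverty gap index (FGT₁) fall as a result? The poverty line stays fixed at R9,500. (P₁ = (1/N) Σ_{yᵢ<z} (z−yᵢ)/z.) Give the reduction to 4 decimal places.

Before: below the line — R2,750, R3,700, R6,650, R8,400; poverty gap index (FGT₁) = 0.289474.
After the R2,600 transfer: below the line — R5,350, R6,300, R9,250; poverty gap index (FGT₁) = 0.133333.
Reduction = 0.289474 − 0.133333 = 0.1561.

0.1561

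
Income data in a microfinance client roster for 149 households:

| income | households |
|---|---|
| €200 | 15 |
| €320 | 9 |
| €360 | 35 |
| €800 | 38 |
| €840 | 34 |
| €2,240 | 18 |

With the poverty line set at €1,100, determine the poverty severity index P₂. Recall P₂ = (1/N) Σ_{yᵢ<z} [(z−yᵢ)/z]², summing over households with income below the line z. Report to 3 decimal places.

0.236

Poor units: 15×€200, 9×€320, 35×€360, 38×€800, 34×€840 (q = 131 of N = 149).
Gap ratios (z−y)/z: (1100−200)/1100 = 0.8182 (×15); (1100−320)/1100 = 0.7091 (×9); (1100−360)/1100 = 0.6727 (×35); (1100−800)/1100 = 0.2727 (×38); (1100−840)/1100 = 0.2364 (×34).
Squared: 0.6694 (×15); 0.5028 (×9); 0.4526 (×35); 0.0744 (×38); 0.0559 (×34).
Sum = 35.132231; P₂ = 35.132231 / 149 = 0.236.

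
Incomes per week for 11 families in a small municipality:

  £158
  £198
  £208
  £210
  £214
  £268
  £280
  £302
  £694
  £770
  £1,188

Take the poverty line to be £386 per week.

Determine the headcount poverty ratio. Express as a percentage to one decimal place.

72.7%

8 of the 11 families have income below £386.
H = 8/11 = 72.7%.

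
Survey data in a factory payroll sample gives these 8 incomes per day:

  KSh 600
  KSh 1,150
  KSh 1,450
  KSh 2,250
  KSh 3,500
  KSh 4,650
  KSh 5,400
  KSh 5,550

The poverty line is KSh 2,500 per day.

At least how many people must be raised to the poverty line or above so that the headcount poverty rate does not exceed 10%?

4

Currently q = 4 of N = 8 are below the line (H = 0.500).
A headcount ratio of at most 10% allows at most ⌊0.10 × 8⌋ = 0 poor people.
So at least 4 − 0 = 4 must be lifted.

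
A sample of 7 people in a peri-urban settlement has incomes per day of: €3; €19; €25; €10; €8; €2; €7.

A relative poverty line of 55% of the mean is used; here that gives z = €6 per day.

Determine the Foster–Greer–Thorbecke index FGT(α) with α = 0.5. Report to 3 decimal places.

Below the line: €2, €3 (q = 2 of N = 7).
Normalized shortfalls: (6−2)/6 = 0.6667; (6−3)/6 = 0.5000.
Raised to α = 0.5: 0.81650; 0.70711.
Sum = 1.523603; FGT(0.5) = 1.523603 / 7 = 0.218.

0.218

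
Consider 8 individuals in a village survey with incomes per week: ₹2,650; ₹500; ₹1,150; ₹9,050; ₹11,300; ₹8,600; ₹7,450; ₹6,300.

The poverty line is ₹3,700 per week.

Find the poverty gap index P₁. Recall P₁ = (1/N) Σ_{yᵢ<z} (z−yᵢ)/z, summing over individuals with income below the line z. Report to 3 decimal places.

0.230

Below z: ₹500, ₹1,150, ₹2,650 (q = 3 of N = 8).
Relative gaps: (3700−500)/3700 = 0.8649; (3700−1150)/3700 = 0.6892; (3700−2650)/3700 = 0.2838.
Σ = 1.837838. Dividing by the full population N = 8 gives P₁ = 0.230.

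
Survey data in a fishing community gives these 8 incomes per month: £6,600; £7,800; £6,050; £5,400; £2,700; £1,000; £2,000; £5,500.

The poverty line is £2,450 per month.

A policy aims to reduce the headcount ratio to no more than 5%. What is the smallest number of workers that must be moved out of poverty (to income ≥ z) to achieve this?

2 of the 8 workers are poor, so H = 2/8 = 0.250.
A headcount ratio of at most 5% allows at most ⌊0.05 × 8⌋ = 0 poor workers.
So at least 2 − 0 = 2 must be lifted.

2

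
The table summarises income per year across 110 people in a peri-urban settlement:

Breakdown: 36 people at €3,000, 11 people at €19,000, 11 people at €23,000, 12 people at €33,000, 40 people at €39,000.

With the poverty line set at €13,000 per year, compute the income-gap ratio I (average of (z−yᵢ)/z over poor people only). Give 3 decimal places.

Below z: 36×€3,000 (q = 36 of N = 110).
Relative gaps: 0.7692 (×36); sum = 27.692308.
The income-gap ratio divides by q (the poor only): 27.692308 / 36 = 0.769.

0.769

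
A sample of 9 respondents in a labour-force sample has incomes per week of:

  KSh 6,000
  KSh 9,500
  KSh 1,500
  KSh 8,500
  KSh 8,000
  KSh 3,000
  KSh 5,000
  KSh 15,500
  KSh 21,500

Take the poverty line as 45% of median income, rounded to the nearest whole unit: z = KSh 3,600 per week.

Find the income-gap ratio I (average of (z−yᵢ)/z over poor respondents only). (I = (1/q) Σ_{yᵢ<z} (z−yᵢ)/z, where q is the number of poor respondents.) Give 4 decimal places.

0.3750

Incomes under z: KSh 1,500, KSh 3,000 (q = 2 of N = 9).
Shortfall ratios (z−y)/z: 0.5833, 0.1667; sum = 0.750000.
The income-gap ratio divides by q (the poor only): 0.750000 / 2 = 0.3750.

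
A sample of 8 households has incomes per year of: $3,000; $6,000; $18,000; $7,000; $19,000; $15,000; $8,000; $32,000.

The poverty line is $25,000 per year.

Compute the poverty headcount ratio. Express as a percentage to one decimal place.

87.5%

7 of the 8 households have income below $25,000.
H = 7/8 = 87.5%.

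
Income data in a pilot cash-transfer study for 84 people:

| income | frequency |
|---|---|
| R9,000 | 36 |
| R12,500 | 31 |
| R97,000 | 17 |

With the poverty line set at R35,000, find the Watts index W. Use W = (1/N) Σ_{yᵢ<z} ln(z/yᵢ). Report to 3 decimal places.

Below the line: 36×R9,000, 31×R12,500 (q = 67 of N = 84).
Log shortfalls: ln(35000/9000) = 1.3581 (×36); ln(35000/12500) = 1.0296 (×31).
W = 80.810647 / 84 = 0.962.

0.962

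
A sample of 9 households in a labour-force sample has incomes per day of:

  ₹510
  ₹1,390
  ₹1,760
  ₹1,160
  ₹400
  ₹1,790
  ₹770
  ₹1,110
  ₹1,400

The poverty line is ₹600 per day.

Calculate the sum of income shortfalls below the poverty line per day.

Poor units: ₹400, ₹510 (q = 2 of N = 9).
Individual gaps: 600−400 = 200; 600−510 = 90.
Aggregate gap = ₹290.

₹290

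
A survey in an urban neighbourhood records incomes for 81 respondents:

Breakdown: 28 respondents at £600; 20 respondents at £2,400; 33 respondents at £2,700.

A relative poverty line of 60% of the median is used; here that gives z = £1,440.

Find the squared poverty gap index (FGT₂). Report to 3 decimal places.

0.118

Poor units: 28×£600 (q = 28 of N = 81).
Relative gaps: (1440−600)/1440 = 0.5833 (×28).
Squared: 0.3403 (×28).
Sum = 9.527778; P₂ = 9.527778 / 81 = 0.118.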